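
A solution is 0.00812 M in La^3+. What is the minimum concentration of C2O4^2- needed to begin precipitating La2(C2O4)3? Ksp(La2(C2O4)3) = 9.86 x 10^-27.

5.31 × 10^-8 M

La2(C2O4)3(s) ⇌ 2 La^3+(aq) + 3 C2O4^2-(aq)
Ksp = [La^3+]^2[C2O4^2-]^3
Precipitation begins when Q = Ksp. With [La^3+] = 0.00812 M:
9.86 x 10^-27 = (0.00812)^2 × [C2O4^2-]^3
[C2O4^2-] = (9.86 x 10^-27 / 6.593 × 10^-5)^(1/3) = 5.31 × 10^-8 M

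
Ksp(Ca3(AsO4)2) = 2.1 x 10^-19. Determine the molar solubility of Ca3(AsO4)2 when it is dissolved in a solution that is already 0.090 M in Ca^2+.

Ca3(AsO4)2(s) ⇌ 3 Ca^2+(aq) + 2 AsO4^3-(aq)
Ksp = [Ca^2+]^3[AsO4^3-]^2
If s mol/L dissolves here, [Ca^2+] = 0.090 + 3s ≈ 0.090, [AsO4^3-] = 2s (since the Ca^2+ already present dominates).
Ksp ≈ (0.090)^3 × (2s)^2
s = 8.5 x 10^-9 M
Check: 3s = 2.5 x 10^-8 ≪ 0.090, so the approximation is valid.

8.5 × 10^-9 M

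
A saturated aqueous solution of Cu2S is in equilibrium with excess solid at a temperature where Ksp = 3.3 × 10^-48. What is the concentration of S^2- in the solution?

Cu2S(s) <=> 2 Cu^+(aq) + S^2-(aq)
Ksp = [Cu^+]^2[S^2-]
Let s = molar solubility. Then [Cu^+] = 2s and [S^2-] = s.
So Ksp = (2s)^2 × s = 4s^3
s^3 = 3.3 × 10^-48 / 4, so s = 9.38 × 10^-17 M
[S^2-] = s = 9.4 × 10^-17 M

[S^2-] = 9.4e-17 M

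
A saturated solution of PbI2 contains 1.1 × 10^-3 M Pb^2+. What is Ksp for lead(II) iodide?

5.3 x 10^-9

PbI2(s) <=> Pb^2+ + 2 I^-
Stoichiometry gives [I^-] = (2/1)[Pb^2+] = 2.20 x 10^-3 M.
Ksp = [Pb^2+][I^-]^2
Ksp = 1.1 × 10^-3 × (2.20 × 10^-3)^2 = 5.3 x 10^-9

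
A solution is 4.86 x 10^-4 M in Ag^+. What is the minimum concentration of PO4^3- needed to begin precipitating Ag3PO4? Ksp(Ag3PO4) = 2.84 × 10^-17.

Ag3PO4(s) ⇌ 3 Ag^+(aq) + PO4^3-(aq)
Ksp = [Ag^+]^3[PO4^3-]
Precipitation begins when Q = Ksp. With [Ag^+] = 4.86 x 10^-4 M:
2.84 × 10^-17 = (4.86 x 10^-4)^3 × [PO4^3-]
[PO4^3-] = (2.84 × 10^-17 / 1.148 × 10^-10) = 2.47 x 10^-7 M

[PO4^3-] = 2.47e-7 M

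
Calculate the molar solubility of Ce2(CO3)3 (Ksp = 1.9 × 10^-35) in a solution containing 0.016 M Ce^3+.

Ce2(CO3)3(s) ⇌ 2 Ce^3+ + 3 CO3^2-
Ksp = [Ce^3+]^2[CO3^2-]^3
Let s = moles of Ce2(CO3)3 that dissolve per litre. [Ce^3+] = 0.016 + 2s ≈ 0.016, [CO3^2-] = 3s (since the Ce^3+ already present dominates).
Ksp ≈ (0.016)^2 × (3s)^3
s = 1.4 × 10^-11 M
Check: 2s = 2.8 × 10^-11 ≪ 0.016, so the approximation is valid.

1.4 × 10^-11 M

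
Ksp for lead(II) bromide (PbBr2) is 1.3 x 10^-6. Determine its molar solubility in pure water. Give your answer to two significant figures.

s = 6.9 × 10^-3 M

PbBr2(s) ⇌ Pb^2+(aq) + 2 Br^-(aq)
Ksp = [Pb^2+][Br^-]^2
For each mole of PbBr2 that dissolves: [Pb^2+] = s, [Br^-] = 2s.
Ksp = s(2s)^2 = 4s^3
Solving, s = (1.3 x 10^-6/4)^(1/3) = 6.9 × 10^-3 M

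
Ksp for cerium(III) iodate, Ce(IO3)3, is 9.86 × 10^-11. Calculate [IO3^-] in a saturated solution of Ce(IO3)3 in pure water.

Ce(IO3)3(s) ⇌ Ce^3+(aq) + 3 IO3^-(aq)
Ksp = [Ce^3+][IO3^-]^3
With molar solubility s: [Ce^3+] = s, [IO3^-] = 3s.
Substituting: Ksp = s(3s)^3 = 27s^4
s^4 = 9.86 × 10^-11 / 27, so s = 1.382 × 10^-3 M
[IO3^-] = 3s = 4.15 x 10^-3 M

[IO3^-] = 4.15 x 10^-3 M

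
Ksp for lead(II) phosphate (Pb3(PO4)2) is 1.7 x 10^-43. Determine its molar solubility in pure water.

Pb3(PO4)2(s) ⇌ 3 Pb^2+(aq) + 2 PO4^3-(aq)
Ksp = [Pb^2+]^3[PO4^3-]^2
If s mol/L of Pb3(PO4)2 dissolves, [Pb^2+] = 3s and [PO4^3-] = 2s.
Substituting: Ksp = (3s)^3(2s)^2 = 108s^5
s = (1.7 x 10^-43 / 108)^(1/5) = 1.1 x 10^-9 M

1.1 × 10^-9 M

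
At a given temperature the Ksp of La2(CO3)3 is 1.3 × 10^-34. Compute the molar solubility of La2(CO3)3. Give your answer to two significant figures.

La2(CO3)3(s) ⇌ 2 La^3+(aq) + 3 CO3^2-(aq)
Ksp = [La^3+]^2[CO3^2-]^3
With molar solubility s: [La^3+] = 2s, [CO3^2-] = 3s.
Substituting: Ksp = (2s)^2(3s)^3 = 108s^5
s^5 = 1.3 × 10^-34 / 108, so s = 6.5 × 10^-8 M

s ≈ 6.5e-8 M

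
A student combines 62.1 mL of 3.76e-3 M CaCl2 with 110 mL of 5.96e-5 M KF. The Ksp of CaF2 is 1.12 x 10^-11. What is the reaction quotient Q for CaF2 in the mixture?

Total volume = 62.1 + 110 = 172.1 mL.
[Ca^2+] = 3.76 × 10^-3 × (62.1/172.1) = 1.357 × 10^-3 M
[F^-] = 5.96 × 10^-5 × (110/172.1) = 3.809 x 10^-5 M
CaF2(s) <=> Ca^2+(aq) + 2 F^-(aq), so Q = [Ca^2+][F^-]^2
Q = (1.357 × 10^-3)(3.809 × 10^-5)^2 = 1.97 x 10^-12
Q < Ksp, so no precipitate of CaF2 forms.

1.97 × 10^-12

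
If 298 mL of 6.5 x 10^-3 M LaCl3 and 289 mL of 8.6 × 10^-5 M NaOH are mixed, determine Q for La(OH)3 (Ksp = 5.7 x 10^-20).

Total volume = 298 + 289 = 587 mL.
[La^3+] = 6.5 x 10^-3 × (298/587) = 3.30 x 10^-3 M
[OH^-] = 8.6 x 10^-5 × (289/587) = 4.23 × 10^-5 M
La(OH)3(s) ⇌ La^3+ + 3 OH^-, so Q = [La^3+][OH^-]^3
Q = (3.30 × 10^-3)(4.23 x 10^-5)^3 = 2.5 x 10^-16
Q > Ksp, so La(OH)3 will precipitate.

Q = 2.5e-16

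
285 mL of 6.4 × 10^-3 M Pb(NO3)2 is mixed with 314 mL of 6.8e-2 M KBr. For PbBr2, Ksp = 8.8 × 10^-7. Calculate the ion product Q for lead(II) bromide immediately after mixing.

Q = 3.9 × 10^-6

Total volume = 285 + 314 = 599 mL.
[Pb^2+] = 6.4 x 10^-3 × (285/599) = 3.05 × 10^-3 M
[Br^-] = 6.8 × 10^-2 × (314/599) = 3.56 x 10^-2 M
PbBr2(s) ⇌ Pb^2+(aq) + 2 Br^-(aq), so Q = [Pb^2+][Br^-]^2
Q = (3.05 x 10^-3)(3.56 × 10^-2)^2 = 3.9 × 10^-6
Q > Ksp, so PbBr2 will precipitate.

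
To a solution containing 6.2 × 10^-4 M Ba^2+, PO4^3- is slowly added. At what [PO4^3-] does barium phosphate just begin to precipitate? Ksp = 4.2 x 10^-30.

Ba3(PO4)2(s) ⇌ 3 Ba^2+(aq) + 2 PO4^3-(aq)
Ksp = [Ba^2+]^3[PO4^3-]^2
Precipitation begins when Q = Ksp. With [Ba^2+] = 6.2 × 10^-4 M:
4.2 x 10^-30 = (6.2 × 10^-4)^3 × [PO4^3-]^2
[PO4^3-] = (4.2 x 10^-30 / 2.38 × 10^-10)^(1/2) = 1.3 x 10^-10 M

[PO4^3-] ≈ 1.3 × 10^-10 M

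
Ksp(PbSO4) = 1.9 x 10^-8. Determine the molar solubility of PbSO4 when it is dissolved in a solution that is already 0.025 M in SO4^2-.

s ≈ 7.6 × 10^-7 M

PbSO4(s) <=> Pb^2+ + SO4^2-
Ksp = [Pb^2+][SO4^2-]
If s mol/L dissolves here, [Pb^2+] = s, [SO4^2-] = 0.025 + s ≈ 0.025 (since the SO4^2- already present dominates).
Ksp ≈ s × 0.025
s = 7.6 × 10^-7 M
Check: s = 7.6 × 10^-7 ≪ 0.025, so the approximation is valid.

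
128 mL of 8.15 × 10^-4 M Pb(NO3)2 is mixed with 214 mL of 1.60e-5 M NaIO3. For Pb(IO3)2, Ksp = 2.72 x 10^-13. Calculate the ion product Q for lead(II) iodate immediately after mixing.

Total volume = 128 + 214 = 342 mL.
[Pb^2+] = 8.15 × 10^-4 × (128/342) = 3.050 × 10^-4 M
[IO3^-] = 1.60 x 10^-5 × (214/342) = 1.001 × 10^-5 M
Pb(IO3)2(s) ⇌ Pb^2+(aq) + 2 IO3^-(aq), so Q = [Pb^2+][IO3^-]^2
Q = (3.050 × 10^-4)(1.001 × 10^-5)^2 = 3.06 × 10^-14
Q < Ksp, so no precipitate of Pb(IO3)2 forms.

3.06 × 10^-14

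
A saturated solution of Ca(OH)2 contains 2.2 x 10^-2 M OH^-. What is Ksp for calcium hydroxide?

Ca(OH)2(s) ⇌ Ca^2+(aq) + 2 OH^-(aq)
Stoichiometry gives [Ca^2+] = (1/2)[OH^-] = 1.10 × 10^-2 M.
Ksp = [Ca^2+][OH^-]^2
Ksp = 1.10 x 10^-2 × (2.2 x 10^-2)^2 = 5.3 × 10^-6

Ksp = 5.3e-6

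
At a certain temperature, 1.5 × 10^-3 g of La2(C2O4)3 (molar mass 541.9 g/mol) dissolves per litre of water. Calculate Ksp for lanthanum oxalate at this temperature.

Molar solubility s = (1.5 x 10^-3 g/L) / (541.9 g/mol) = 2.77 x 10^-6 M.
La2(C2O4)3(s) ⇌ 2 La^3+ + 3 C2O4^2-
With molar solubility s: [La^3+] = 2s, [C2O4^2-] = 3s.
Ksp = [La^3+]^2[C2O4^2-]^3
Ksp = (2s)^2(3s)^3 = 108s^5
Ksp = 108 × (2.77 x 10^-6)^5 = 1.8 × 10^-26

1.8 × 10^-26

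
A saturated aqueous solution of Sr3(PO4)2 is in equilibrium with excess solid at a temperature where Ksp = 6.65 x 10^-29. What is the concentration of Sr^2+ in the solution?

Sr3(PO4)2(s) ⇌ 3 Sr^2+ + 2 PO4^3-
Ksp = [Sr^2+]^3[PO4^3-]^2
If s mol/L of Sr3(PO4)2 dissolves, [Sr^2+] = 3s and [PO4^3-] = 2s.
Ksp = (3s)^3(2s)^2 = 108s^5
s = (6.65 x 10^-29 / 108)^(1/5) = 9.076 x 10^-7 M
[Sr^2+] = 3s = 2.72 x 10^-6 M

2.72 x 10^-6 M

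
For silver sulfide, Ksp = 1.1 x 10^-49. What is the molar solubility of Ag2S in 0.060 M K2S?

Ag2S(s) ⇌ 2 Ag^+(aq) + S^2-(aq)
Ksp = [Ag^+]^2[S^2-]
Let s = moles of Ag2S that dissolve per litre. [Ag^+] = 2s, [S^2-] = 0.060 + s ≈ 0.060 (Ksp is small, so little additional dissolves).
Ksp ≈ (2s)^2 × 0.060
s = 6.8 × 10^-25 M
Check: s = 6.8 × 10^-25 ≪ 0.060, so the approximation is valid.

6.8 × 10^-25 M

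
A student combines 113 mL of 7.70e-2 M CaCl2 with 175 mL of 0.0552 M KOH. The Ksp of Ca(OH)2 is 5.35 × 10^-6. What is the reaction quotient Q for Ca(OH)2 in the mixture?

Total volume = 113 + 175 = 288 mL.
[Ca^2+] = 7.70 x 10^-2 × (113/288) = 3.021 x 10^-2 M
[OH^-] = 5.52 x 10^-2 × (175/288) = 3.354 × 10^-2 M
Ca(OH)2(s) <=> Ca^2+(aq) + 2 OH^-(aq), so Q = [Ca^2+][OH^-]^2
Q = (3.021 × 10^-2)(3.354 × 10^-2)^2 = 3.40 × 10^-5
Q > Ksp, so Ca(OH)2 will precipitate.

Q = 3.40 × 10^-5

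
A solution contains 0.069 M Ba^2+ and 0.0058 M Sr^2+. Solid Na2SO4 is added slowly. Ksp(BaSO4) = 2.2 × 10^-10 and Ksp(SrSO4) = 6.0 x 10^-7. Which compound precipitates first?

Precipitation of each salt starts when its ion product equals its Ksp.
For BaSO4: 2.2 × 10^-10 = 0.069 × [SO4^2-]  ⇒  [SO4^2-] = 3.2 × 10^-9 M.
For SrSO4: 6.0 x 10^-7 = 0.0058 × [SO4^2-]  ⇒  [SO4^2-] = 1.0 × 10^-4 M.
The salt with the lower threshold [SO4^2-] precipitates first: BaSO4.

BaSO4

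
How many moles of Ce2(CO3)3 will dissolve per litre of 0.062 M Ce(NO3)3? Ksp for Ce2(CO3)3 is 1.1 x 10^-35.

s = 4.7 × 10^-12 M

Ce2(CO3)3(s) ⇌ 2 Ce^3+ + 3 CO3^2-
Ksp = [Ce^3+]^2[CO3^2-]^3
If s mol/L dissolves here, [Ce^3+] = 0.062 + 2s ≈ 0.062, [CO3^2-] = 3s (Ksp is small, so little additional dissolves).
Ksp ≈ (0.062)^2 × (3s)^3
s = 4.7 × 10^-12 M
Check: 2s = 9.5 × 10^-12 ≪ 0.062, so the approximation is valid.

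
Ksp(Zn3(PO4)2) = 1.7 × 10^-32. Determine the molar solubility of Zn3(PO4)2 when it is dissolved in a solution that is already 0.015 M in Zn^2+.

Zn3(PO4)2(s) <=> 3 Zn^2+ + 2 PO4^3-
Ksp = [Zn^2+]^3[PO4^3-]^2
If s mol/L dissolves here, [Zn^2+] = 0.015 + 3s ≈ 0.015, [PO4^3-] = 2s (Ksp is small, so little additional dissolves).
Ksp ≈ (0.015)^3 × (2s)^2
s = 3.5 x 10^-14 M
Check: 3s = 1.1 x 10^-13 ≪ 0.015, so the approximation is valid.

s = 3.5 × 10^-14 M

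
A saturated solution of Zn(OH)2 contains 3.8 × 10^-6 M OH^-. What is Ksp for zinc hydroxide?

Zn(OH)2(s) <=> Zn^2+ + 2 OH^-
Stoichiometry gives [Zn^2+] = (1/2)[OH^-] = 1.90 x 10^-6 M.
Ksp = [Zn^2+][OH^-]^2
Ksp = 1.90 × 10^-6 × (3.8 x 10^-6)^2 = 2.7 × 10^-17

Ksp = 2.7 × 10^-17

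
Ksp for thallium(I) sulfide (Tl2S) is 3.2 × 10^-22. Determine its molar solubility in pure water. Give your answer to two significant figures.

4.3e-8 M

Tl2S(s) ⇌ 2 Tl^+(aq) + S^2-(aq)
Ksp = [Tl^+]^2[S^2-]
For each mole of Tl2S that dissolves: [Tl^+] = 2s, [S^2-] = s.
So Ksp = (2s)^2 × s = 4s^3
Solving, s = (3.2 × 10^-22/4)^(1/3) = 4.3 × 10^-8 M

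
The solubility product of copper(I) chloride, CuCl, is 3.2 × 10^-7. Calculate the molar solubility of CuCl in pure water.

CuCl(s) ⇌ Cu^+(aq) + Cl^-(aq)
Ksp = [Cu^+][Cl^-]
Let s = molar solubility. Then [Cu^+] = s and [Cl^-] = s.
Ksp = s^2
s = (3.2 × 10^-7)^(1/2) = 5.7 × 10^-4 M

5.7 × 10^-4 M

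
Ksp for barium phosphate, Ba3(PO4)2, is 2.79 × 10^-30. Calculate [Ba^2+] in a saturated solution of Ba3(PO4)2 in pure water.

[Ba^2+] ≈ 1.44 × 10^-6 M

Ba3(PO4)2(s) <=> 3 Ba^2+ + 2 PO4^3-
Ksp = [Ba^2+]^3[PO4^3-]^2
Let s = molar solubility. Then [Ba^2+] = 3s and [PO4^3-] = 2s.
So Ksp = (3s)^3 × (2s)^2 = 108s^5
Solving, s = (2.79 × 10^-30/108)^(1/5) = 4.813 × 10^-7 M
[Ba^2+] = 3s = 1.44 x 10^-6 M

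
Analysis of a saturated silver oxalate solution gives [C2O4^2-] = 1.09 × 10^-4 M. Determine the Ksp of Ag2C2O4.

5.18e-12

Ag2C2O4(s) ⇌ 2 Ag^+ + C2O4^2-
Stoichiometry gives [Ag^+] = (2/1)[C2O4^2-] = 2.180 × 10^-4 M.
Ksp = [Ag^+]^2[C2O4^2-]
Ksp = (2.180 x 10^-4)^2 × 1.09 × 10^-4 = 5.18 × 10^-12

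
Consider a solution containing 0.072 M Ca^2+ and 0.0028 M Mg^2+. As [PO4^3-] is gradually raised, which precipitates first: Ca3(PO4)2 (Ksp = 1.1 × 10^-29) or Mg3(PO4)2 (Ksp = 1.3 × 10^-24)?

Precipitation of each salt starts when its ion product equals its Ksp.
For Ca3(PO4)2: 1.1 × 10^-29 = (0.072)^3 × [PO4^3-]^2  ⇒  [PO4^3-] = 1.7 x 10^-13 M.
For Mg3(PO4)2: 1.3 × 10^-24 = (0.0028)^3 × [PO4^3-]^2  ⇒  [PO4^3-] = 7.7 x 10^-9 M.
The salt with the lower threshold [PO4^3-] precipitates first: Ca3(PO4)2.

Ca3(PO4)2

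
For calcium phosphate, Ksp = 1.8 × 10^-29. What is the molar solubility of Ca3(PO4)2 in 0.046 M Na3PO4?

Ca3(PO4)2(s) ⇌ 3 Ca^2+ + 2 PO4^3-
Ksp = [Ca^2+]^3[PO4^3-]^2
If s mol/L dissolves here, [Ca^2+] = 3s, [PO4^3-] = 0.046 + 2s ≈ 0.046 (since PO4^3- from Na3PO4 dominates).
Ksp ≈ (3s)^3 × (0.046)^2
s = 6.8 x 10^-10 M
Check: 2s = 1.4 × 10^-9 ≪ 0.046, so the approximation is valid.

6.8e-10 M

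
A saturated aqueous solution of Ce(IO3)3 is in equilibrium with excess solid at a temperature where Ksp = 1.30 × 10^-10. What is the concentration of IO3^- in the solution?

4.44e-3 M

Ce(IO3)3(s) ⇌ Ce^3+(aq) + 3 IO3^-(aq)
Ksp = [Ce^3+][IO3^-]^3
Let s = molar solubility. Then [Ce^3+] = s and [IO3^-] = 3s.
So Ksp = s × (3s)^3 = 27s^4
Solving, s = (1.30 × 10^-10/27)^(1/4) = 1.481 × 10^-3 M
[IO3^-] = 3s = 4.44 x 10^-3 M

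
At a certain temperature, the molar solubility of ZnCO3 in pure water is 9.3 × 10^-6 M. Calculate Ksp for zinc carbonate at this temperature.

Ksp = 8.6 x 10^-11

ZnCO3(s) ⇌ Zn^2+(aq) + CO3^2-(aq)
Let s = molar solubility. Then [Zn^2+] = s and [CO3^2-] = s.
Ksp = [Zn^2+][CO3^2-]
Ksp = s × s = s^2
With s = 9.3 x 10^-6: Ksp = 8.6 × 10^-11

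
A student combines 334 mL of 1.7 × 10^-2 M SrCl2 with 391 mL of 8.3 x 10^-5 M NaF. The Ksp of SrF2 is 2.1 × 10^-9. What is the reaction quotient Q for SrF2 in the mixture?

Q ≈ 1.6 × 10^-11

Total volume = 334 + 391 = 725 mL.
[Sr^2+] = 1.7 × 10^-2 × (334/725) = 7.83 x 10^-3 M
[F^-] = 8.3 × 10^-5 × (391/725) = 4.48 × 10^-5 M
SrF2(s) ⇌ Sr^2+(aq) + 2 F^-(aq), so Q = [Sr^2+][F^-]^2
Q = (7.83 × 10^-3)(4.48 x 10^-5)^2 = 1.6 x 10^-11
Q < Ksp, so no precipitate of SrF2 forms.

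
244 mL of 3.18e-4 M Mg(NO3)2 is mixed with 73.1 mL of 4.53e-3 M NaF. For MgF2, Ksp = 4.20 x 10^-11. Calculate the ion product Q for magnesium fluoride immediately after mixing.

Total volume = 244 + 73.1 = 317.1 mL.
[Mg^2+] = 3.18 × 10^-4 × (244/317.1) = 2.447 x 10^-4 M
[F^-] = 4.53 × 10^-3 × (73.1/317.1) = 1.044 x 10^-3 M
MgF2(s) ⇌ Mg^2+(aq) + 2 F^-(aq), so Q = [Mg^2+][F^-]^2
Q = (2.447 x 10^-4)(1.044 × 10^-3)^2 = 2.67 x 10^-10
Q > Ksp, so MgF2 will precipitate.

2.67e-10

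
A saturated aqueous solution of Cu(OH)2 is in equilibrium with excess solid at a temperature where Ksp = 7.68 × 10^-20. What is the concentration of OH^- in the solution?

[OH^-] ≈ 5.36 × 10^-7 M

Cu(OH)2(s) ⇌ Cu^2+(aq) + 2 OH^-(aq)
Ksp = [Cu^2+][OH^-]^2
Let s = molar solubility. Then [Cu^2+] = s and [OH^-] = 2s.
Ksp = s(2s)^2 = 4s^3
s = (7.68 × 10^-20 / 4)^(1/3) = 2.678 x 10^-7 M
[OH^-] = 2s = 5.36 × 10^-7 M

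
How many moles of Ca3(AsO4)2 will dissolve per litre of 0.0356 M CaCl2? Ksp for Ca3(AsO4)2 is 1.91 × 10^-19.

Ca3(AsO4)2(s) <=> 3 Ca^2+ + 2 AsO4^3-
Ksp = [Ca^2+]^3[AsO4^3-]^2
Let s be the molar solubility in this solution. [Ca^2+] = 0.0356 + 3s ≈ 0.0356, [AsO4^3-] = 2s (common-ion effect: Ca^2+ is already 0.0356 M).
Ksp ≈ (0.0356)^3 × (2s)^2
s = 3.25 × 10^-8 M
Check: 3s = 9.8 x 10^-8 ≪ 0.0356, so the approximation is valid.

s = 3.25 x 10^-8 M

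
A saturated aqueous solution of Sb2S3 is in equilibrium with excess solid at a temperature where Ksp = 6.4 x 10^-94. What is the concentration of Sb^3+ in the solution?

[Sb^3+] = 1.8 × 10^-19 M

Sb2S3(s) ⇌ 2 Sb^3+(aq) + 3 S^2-(aq)
Ksp = [Sb^3+]^2[S^2-]^3
Let s = molar solubility. Then [Sb^3+] = 2s and [S^2-] = 3s.
Ksp = (2s)^2(3s)^3 = 108s^5
Solving, s = (6.4 x 10^-94/108)^(1/5) = 9.01 x 10^-20 M
[Sb^3+] = 2s = 1.8 × 10^-19 M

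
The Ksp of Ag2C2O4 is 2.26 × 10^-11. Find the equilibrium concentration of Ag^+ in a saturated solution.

[Ag^+] ≈ 3.56 × 10^-4 M

Ag2C2O4(s) ⇌ 2 Ag^+(aq) + C2O4^2-(aq)
Ksp = [Ag^+]^2[C2O4^2-]
For each mole of Ag2C2O4 that dissolves: [Ag^+] = 2s, [C2O4^2-] = s.
Ksp = (2s)^2s = 4s^3
s = (2.26 × 10^-11 / 4)^(1/3) = 1.781 × 10^-4 M
[Ag^+] = 2s = 3.56 x 10^-4 M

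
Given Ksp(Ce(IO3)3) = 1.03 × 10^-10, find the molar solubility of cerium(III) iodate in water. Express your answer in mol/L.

s ≈ 1.40e-3 M

Ce(IO3)3(s) ⇌ Ce^3+ + 3 IO3^-
Ksp = [Ce^3+][IO3^-]^3
If s mol/L of Ce(IO3)3 dissolves, [Ce^3+] = s and [IO3^-] = 3s.
Ksp = s(3s)^3 = 27s^4
s = (1.03 × 10^-10 / 27)^(1/4) = 1.40 x 10^-3 M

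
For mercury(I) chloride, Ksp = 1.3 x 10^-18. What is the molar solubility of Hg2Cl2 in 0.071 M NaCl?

Hg2Cl2(s) ⇌ Hg2^2+(aq) + 2 Cl^-(aq)
Ksp = [Hg2^2+][Cl^-]^2
If s mol/L dissolves here, [Hg2^2+] = s, [Cl^-] = 0.071 + 2s ≈ 0.071 (since Cl^- from NaCl dominates).
Ksp ≈ s × (0.071)^2
s = 2.6 × 10^-16 M
Check: 2s = 5.2 x 10^-16 ≪ 0.071, so the approximation is valid.

2.6 × 10^-16 M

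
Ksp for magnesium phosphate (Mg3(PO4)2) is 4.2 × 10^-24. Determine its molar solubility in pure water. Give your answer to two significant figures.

Mg3(PO4)2(s) <=> 3 Mg^2+ + 2 PO4^3-
Ksp = [Mg^2+]^3[PO4^3-]^2
If s mol/L of Mg3(PO4)2 dissolves, [Mg^2+] = 3s and [PO4^3-] = 2s.
Ksp = (3s)^3(2s)^2 = 108s^5
s = (4.2 × 10^-24 / 108)^(1/5) = 8.3 x 10^-6 M

s = 8.3 x 10^-6 M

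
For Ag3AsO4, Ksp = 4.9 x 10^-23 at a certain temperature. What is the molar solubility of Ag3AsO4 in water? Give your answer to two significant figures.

s = 1.2 x 10^-6 M

Ag3AsO4(s) ⇌ 3 Ag^+ + AsO4^3-
Ksp = [Ag^+]^3[AsO4^3-]
With molar solubility s: [Ag^+] = 3s, [AsO4^3-] = s.
Ksp = (3s)^3s = 27s^4
s^4 = 4.9 x 10^-23 / 27, so s = 1.2 x 10^-6 M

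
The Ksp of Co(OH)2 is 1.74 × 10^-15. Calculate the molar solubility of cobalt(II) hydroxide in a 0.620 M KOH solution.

s ≈ 4.53e-15 M

Co(OH)2(s) <=> Co^2+(aq) + 2 OH^-(aq)
Ksp = [Co^2+][OH^-]^2
If s mol/L dissolves here, [Co^2+] = s, [OH^-] = 0.620 + 2s ≈ 0.620 (since OH^- from KOH dominates).
Ksp ≈ s × (0.620)^2
s = 4.53 x 10^-15 M
Check: 2s = 9.1 × 10^-15 ≪ 0.620, so the approximation is valid.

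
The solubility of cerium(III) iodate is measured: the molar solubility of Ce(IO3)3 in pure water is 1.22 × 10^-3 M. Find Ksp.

Ce(IO3)3(s) <=> Ce^3+(aq) + 3 IO3^-(aq)
With molar solubility s: [Ce^3+] = s, [IO3^-] = 3s.
Ksp = [Ce^3+][IO3^-]^3
Ksp = s(3s)^3 = 27s^4
Ksp = 27 × (1.22 × 10^-3)^4 = 5.98 x 10^-11

Ksp = 5.98 x 10^-11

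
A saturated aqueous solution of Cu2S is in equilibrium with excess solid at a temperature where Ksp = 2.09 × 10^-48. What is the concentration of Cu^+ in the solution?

Cu2S(s) ⇌ 2 Cu^+(aq) + S^2-(aq)
Ksp = [Cu^+]^2[S^2-]
With molar solubility s: [Cu^+] = 2s, [S^2-] = s.
So Ksp = (2s)^2 × s = 4s^3
Solving, s = (2.09 × 10^-48/4)^(1/3) = 8.054 x 10^-17 M
[Cu^+] = 2s = 1.61 × 10^-16 M

1.61 × 10^-16 M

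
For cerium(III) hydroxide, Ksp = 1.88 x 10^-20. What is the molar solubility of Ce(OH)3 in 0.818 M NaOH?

s = 3.43 × 10^-20 M

Ce(OH)3(s) ⇌ Ce^3+(aq) + 3 OH^-(aq)
Ksp = [Ce^3+][OH^-]^3
Let s be the molar solubility in this solution. [Ce^3+] = s, [OH^-] = 0.818 + 3s ≈ 0.818 (Ksp is small, so little additional dissolves).
Ksp ≈ s × (0.818)^3
s = 3.43 × 10^-20 M
Check: 3s = 1.0 × 10^-19 ≪ 0.818, so the approximation is valid.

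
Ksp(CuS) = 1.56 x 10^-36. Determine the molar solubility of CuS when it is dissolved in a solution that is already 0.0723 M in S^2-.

CuS(s) <=> Cu^2+ + S^2-
Ksp = [Cu^2+][S^2-]
Let s be the molar solubility in this solution. [Cu^2+] = s, [S^2-] = 0.0723 + s ≈ 0.0723 (since the S^2- already present dominates).
Ksp ≈ s × 0.0723
s = 2.16 × 10^-35 M
Check: s = 2.2 × 10^-35 ≪ 0.0723, so the approximation is valid.

s = 2.16 × 10^-35 M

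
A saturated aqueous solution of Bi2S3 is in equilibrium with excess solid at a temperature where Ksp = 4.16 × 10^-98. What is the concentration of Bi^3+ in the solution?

Bi2S3(s) <=> 2 Bi^3+ + 3 S^2-
Ksp = [Bi^3+]^2[S^2-]^3
With molar solubility s: [Bi^3+] = 2s, [S^2-] = 3s.
So Ksp = (2s)^2 × (3s)^3 = 108s^5
Solving, s = (4.16 × 10^-98/108)^(1/5) = 1.310 x 10^-20 M
[Bi^3+] = 2s = 2.62 x 10^-20 M

[Bi^3+] = 2.62 x 10^-20 M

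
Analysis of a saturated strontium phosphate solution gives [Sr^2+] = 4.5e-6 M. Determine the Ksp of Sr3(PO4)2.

Sr3(PO4)2(s) ⇌ 3 Sr^2+ + 2 PO4^3-
Stoichiometry gives [PO4^3-] = (2/3)[Sr^2+] = 3.00 × 10^-6 M.
Ksp = [Sr^2+]^3[PO4^3-]^2
Ksp = (4.5 × 10^-6)^3 × (3.00 x 10^-6)^2 = 8.2 × 10^-28

Ksp ≈ 8.2 × 10^-28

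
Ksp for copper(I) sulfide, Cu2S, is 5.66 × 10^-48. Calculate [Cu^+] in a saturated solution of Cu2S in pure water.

Cu2S(s) ⇌ 2 Cu^+(aq) + S^2-(aq)
Ksp = [Cu^+]^2[S^2-]
Let s = molar solubility. Then [Cu^+] = 2s and [S^2-] = s.
Substituting: Ksp = (2s)^2s = 4s^3
s^3 = 5.66 × 10^-48 / 4, so s = 1.123 × 10^-16 M
[Cu^+] = 2s = 2.25 × 10^-16 M

[Cu^+] = 2.25 × 10^-16 M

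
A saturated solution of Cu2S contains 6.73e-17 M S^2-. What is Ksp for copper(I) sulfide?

1.22e-48

Cu2S(s) ⇌ 2 Cu^+ + S^2-
Stoichiometry gives [Cu^+] = (2/1)[S^2-] = 1.346 × 10^-16 M.
Ksp = [Cu^+]^2[S^2-]
Ksp = (1.346 x 10^-16)^2 × 6.73 x 10^-17 = 1.22 × 10^-48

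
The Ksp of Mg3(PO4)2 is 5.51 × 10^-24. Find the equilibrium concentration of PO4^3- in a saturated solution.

Mg3(PO4)2(s) ⇌ 3 Mg^2+ + 2 PO4^3-
Ksp = [Mg^2+]^3[PO4^3-]^2
With molar solubility s: [Mg^2+] = 3s, [PO4^3-] = 2s.
Substituting: Ksp = (3s)^3(2s)^2 = 108s^5
s^5 = 5.51 × 10^-24 / 108, so s = 8.741 × 10^-6 M
[PO4^3-] = 2s = 1.75 x 10^-5 M

[PO4^3-] = 1.75 × 10^-5 M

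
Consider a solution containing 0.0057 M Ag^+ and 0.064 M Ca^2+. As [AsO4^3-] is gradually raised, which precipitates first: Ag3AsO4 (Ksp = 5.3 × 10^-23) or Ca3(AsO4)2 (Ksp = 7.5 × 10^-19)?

Precipitation of each salt starts when its ion product equals its Ksp.
For Ag3AsO4: 5.3 × 10^-23 = (0.0057)^3 × [AsO4^3-]  ⇒  [AsO4^3-] = 2.9 × 10^-16 M.
For Ca3(AsO4)2: 7.5 × 10^-19 = (0.064)^3 × [AsO4^3-]^2  ⇒  [AsO4^3-] = 5.3 x 10^-8 M.
The salt with the lower threshold [AsO4^3-] precipitates first: Ag3AsO4.

Ag3AsO4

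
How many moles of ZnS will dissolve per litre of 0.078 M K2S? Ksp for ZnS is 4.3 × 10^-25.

s ≈ 5.5 x 10^-24 M

ZnS(s) <=> Zn^2+(aq) + S^2-(aq)
Ksp = [Zn^2+][S^2-]
Let s = moles of ZnS that dissolve per litre. [Zn^2+] = s, [S^2-] = 0.078 + s ≈ 0.078 (Ksp is small, so little additional dissolves).
Ksp ≈ s × 0.078
s = 5.5 x 10^-24 M
Check: s = 5.5 × 10^-24 ≪ 0.078, so the approximation is valid.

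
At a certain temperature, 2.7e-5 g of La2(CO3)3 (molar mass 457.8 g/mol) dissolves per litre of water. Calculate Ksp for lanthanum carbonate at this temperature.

Molar solubility s = (2.7 × 10^-5 g/L) / (457.8 g/mol) = 5.90 x 10^-8 M.
La2(CO3)3(s) ⇌ 2 La^3+ + 3 CO3^2-
With molar solubility s: [La^3+] = 2s, [CO3^2-] = 3s.
Ksp = [La^3+]^2[CO3^2-]^3
Substituting: Ksp = (2s)^2(3s)^3 = 108s^5
Ksp = 108 × (5.90 × 10^-8)^5 = 7.7 × 10^-35

Ksp = 7.7 × 10^-35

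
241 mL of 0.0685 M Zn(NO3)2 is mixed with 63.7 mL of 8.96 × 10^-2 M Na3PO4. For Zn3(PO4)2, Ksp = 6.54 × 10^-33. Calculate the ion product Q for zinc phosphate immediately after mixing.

Total volume = 241 + 63.7 = 304.7 mL.
[Zn^2+] = 6.85 × 10^-2 × (241/304.7) = 5.418 x 10^-2 M
[PO4^3-] = 8.96 x 10^-2 × (63.7/304.7) = 1.873 x 10^-2 M
Zn3(PO4)2(s) ⇌ 3 Zn^2+ + 2 PO4^3-, so Q = [Zn^2+]^3[PO4^3-]^2
Q = (5.418 × 10^-2)^3(1.873 × 10^-2)^2 = 5.58 × 10^-8
Q > Ksp, so Zn3(PO4)2 will precipitate.

5.58 × 10^-8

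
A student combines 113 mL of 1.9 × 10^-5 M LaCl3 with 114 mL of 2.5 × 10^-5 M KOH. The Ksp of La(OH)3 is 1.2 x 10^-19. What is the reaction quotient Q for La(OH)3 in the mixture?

Total volume = 113 + 114 = 227 mL.
[La^3+] = 1.9 × 10^-5 × (113/227) = 9.46 × 10^-6 M
[OH^-] = 2.5 x 10^-5 × (114/227) = 1.26 × 10^-5 M
La(OH)3(s) <=> La^3+(aq) + 3 OH^-(aq), so Q = [La^3+][OH^-]^3
Q = (9.46 × 10^-6)(1.26 x 10^-5)^3 = 1.9 × 10^-20
Q < Ksp, so no precipitate of La(OH)3 forms.

Q ≈ 1.9e-20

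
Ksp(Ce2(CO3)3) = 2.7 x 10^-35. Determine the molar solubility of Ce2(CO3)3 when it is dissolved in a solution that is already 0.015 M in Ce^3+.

s ≈ 1.6 x 10^-11 M

Ce2(CO3)3(s) ⇌ 2 Ce^3+(aq) + 3 CO3^2-(aq)
Ksp = [Ce^3+]^2[CO3^2-]^3
Let s = moles of Ce2(CO3)3 that dissolve per litre. [Ce^3+] = 0.015 + 2s ≈ 0.015, [CO3^2-] = 3s (Ksp is small, so little additional dissolves).
Ksp ≈ (0.015)^2 × (3s)^3
s = 1.6 × 10^-11 M
Check: 2s = 3.3 x 10^-11 ≪ 0.015, so the approximation is valid.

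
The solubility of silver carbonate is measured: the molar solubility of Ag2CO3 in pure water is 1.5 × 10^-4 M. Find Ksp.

Ksp = 1.4 x 10^-11

Ag2CO3(s) ⇌ 2 Ag^+(aq) + CO3^2-(aq)
With molar solubility s: [Ag^+] = 2s, [CO3^2-] = s.
Ksp = [Ag^+]^2[CO3^2-]
Substituting: Ksp = (2s)^2s = 4s^3
With s = 1.5 x 10^-4: Ksp = 1.4 × 10^-11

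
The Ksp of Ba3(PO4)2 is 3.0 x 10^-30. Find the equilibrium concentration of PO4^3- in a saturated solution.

[PO4^3-] ≈ 9.8e-7 M

Ba3(PO4)2(s) ⇌ 3 Ba^2+ + 2 PO4^3-
Ksp = [Ba^2+]^3[PO4^3-]^2
For each mole of Ba3(PO4)2 that dissolves: [Ba^2+] = 3s, [PO4^3-] = 2s.
So Ksp = (3s)^3 × (2s)^2 = 108s^5
s^5 = 3.0 x 10^-30 / 108, so s = 4.88 × 10^-7 M
[PO4^3-] = 2s = 9.8 x 10^-7 M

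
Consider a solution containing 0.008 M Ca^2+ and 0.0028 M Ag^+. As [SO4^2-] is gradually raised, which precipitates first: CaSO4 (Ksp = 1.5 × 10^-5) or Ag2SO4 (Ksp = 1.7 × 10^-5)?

Each salt begins to precipitate when Q = Ksp, i.e. when [SO4^2-] reaches its threshold.
For CaSO4: 1.5 × 10^-5 = 0.008 × [SO4^2-]  ⇒  [SO4^2-] = 1.9 × 10^-3 M.
For Ag2SO4: 1.7 × 10^-5 = (0.0028)^2 × [SO4^2-]  ⇒  [SO4^2-] = 2.2 M.
The salt with the lower threshold [SO4^2-] precipitates first: CaSO4.

CaSO4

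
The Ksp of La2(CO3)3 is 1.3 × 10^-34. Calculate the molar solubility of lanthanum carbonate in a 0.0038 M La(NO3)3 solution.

s = 6.9 x 10^-11 M

La2(CO3)3(s) ⇌ 2 La^3+ + 3 CO3^2-
Ksp = [La^3+]^2[CO3^2-]^3
Let s be the molar solubility in this solution. [La^3+] = 0.0038 + 2s ≈ 0.0038, [CO3^2-] = 3s (since La^3+ from La(NO3)3 dominates).
Ksp ≈ (0.0038)^2 × (3s)^3
s = 6.9 × 10^-11 M
Check: 2s = 1.4 x 10^-10 ≪ 0.0038, so the approximation is valid.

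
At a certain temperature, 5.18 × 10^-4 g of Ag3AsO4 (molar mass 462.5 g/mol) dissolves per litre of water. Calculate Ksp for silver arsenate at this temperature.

Ksp ≈ 4.25 × 10^-23

Molar solubility s = (5.18 × 10^-4 g/L) / (462.5 g/mol) = 1.120 × 10^-6 M.
Ag3AsO4(s) ⇌ 3 Ag^+ + AsO4^3-
Let s = molar solubility. Then [Ag^+] = 3s and [AsO4^3-] = s.
Ksp = [Ag^+]^3[AsO4^3-]
So Ksp = (3s)^3 × s = 27s^4
With s = 1.120 × 10^-6: Ksp = 4.25 × 10^-23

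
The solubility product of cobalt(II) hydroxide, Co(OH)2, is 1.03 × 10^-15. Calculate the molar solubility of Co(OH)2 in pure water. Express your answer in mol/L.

Co(OH)2(s) ⇌ Co^2+ + 2 OH^-
Ksp = [Co^2+][OH^-]^2
For each mole of Co(OH)2 that dissolves: [Co^2+] = s, [OH^-] = 2s.
Ksp = s(2s)^2 = 4s^3
s^3 = 1.03 × 10^-15 / 4, so s = 6.36 × 10^-6 M

s ≈ 6.36 × 10^-6 M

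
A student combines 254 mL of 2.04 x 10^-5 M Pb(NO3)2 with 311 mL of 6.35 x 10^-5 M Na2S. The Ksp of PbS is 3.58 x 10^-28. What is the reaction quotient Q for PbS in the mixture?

Q = 3.21 x 10^-10

Total volume = 254 + 311 = 565 mL.
[Pb^2+] = 2.04 × 10^-5 × (254/565) = 9.171 × 10^-6 M
[S^2-] = 6.35 × 10^-5 × (311/565) = 3.495 × 10^-5 M
PbS(s) <=> Pb^2+(aq) + S^2-(aq), so Q = [Pb^2+][S^2-]
Q = (9.171 × 10^-6)(3.495 x 10^-5) = 3.21 × 10^-10
Q > Ksp, so PbS will precipitate.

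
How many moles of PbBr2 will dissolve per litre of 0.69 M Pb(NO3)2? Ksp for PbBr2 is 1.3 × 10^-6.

PbBr2(s) ⇌ Pb^2+ + 2 Br^-
Ksp = [Pb^2+][Br^-]^2
Let s be the molar solubility in this solution. [Pb^2+] = 0.69 + s ≈ 0.69, [Br^-] = 2s (Ksp is small, so little additional dissolves).
Ksp ≈ 0.69 × (2s)^2
s = 6.9 × 10^-4 M
Check: s = 6.9 × 10^-4 ≪ 0.69, so the approximation is valid.

s ≈ 6.9e-4 M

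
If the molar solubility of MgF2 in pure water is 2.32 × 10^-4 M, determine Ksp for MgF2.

Ksp ≈ 4.99 × 10^-11

MgF2(s) ⇌ Mg^2+(aq) + 2 F^-(aq)
For each mole of MgF2 that dissolves: [Mg^2+] = s, [F^-] = 2s.
Ksp = [Mg^2+][F^-]^2
So Ksp = s × (2s)^2 = 4s^3
Ksp = 4 × (2.32 x 10^-4)^3 = 4.99 x 10^-11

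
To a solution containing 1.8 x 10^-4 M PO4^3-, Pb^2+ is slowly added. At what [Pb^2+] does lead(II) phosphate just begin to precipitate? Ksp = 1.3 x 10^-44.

Pb3(PO4)2(s) ⇌ 3 Pb^2+(aq) + 2 PO4^3-(aq)
Ksp = [Pb^2+]^3[PO4^3-]^2
Precipitation begins when Q = Ksp. With [PO4^3-] = 1.8 x 10^-4 M:
1.3 x 10^-44 = (1.8 x 10^-4)^2 × [Pb^2+]^3
[Pb^2+] = (1.3 x 10^-44 / 3.24 × 10^-8)^(1/3) = 7.4 × 10^-13 M

[Pb^2+] ≈ 7.4e-13 M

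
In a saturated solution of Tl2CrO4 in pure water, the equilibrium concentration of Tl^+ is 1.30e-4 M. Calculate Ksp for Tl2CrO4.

1.10 × 10^-12

Tl2CrO4(s) <=> 2 Tl^+(aq) + CrO4^2-(aq)
Stoichiometry gives [CrO4^2-] = (1/2)[Tl^+] = 6.500 × 10^-5 M.
Ksp = [Tl^+]^2[CrO4^2-]
Ksp = (1.30 × 10^-4)^2 × 6.500 x 10^-5 = 1.10 × 10^-12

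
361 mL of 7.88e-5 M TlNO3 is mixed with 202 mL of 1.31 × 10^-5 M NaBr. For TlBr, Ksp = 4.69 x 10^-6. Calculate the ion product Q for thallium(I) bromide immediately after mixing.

Total volume = 361 + 202 = 563 mL.
[Tl^+] = 7.88 x 10^-5 × (361/563) = 5.053 × 10^-5 M
[Br^-] = 1.31 × 10^-5 × (202/563) = 4.700 x 10^-6 M
TlBr(s) ⇌ Tl^+(aq) + Br^-(aq), so Q = [Tl^+][Br^-]
Q = (5.053 × 10^-5)(4.700 × 10^-6) = 2.37 × 10^-10
Q < Ksp, so no precipitate of TlBr forms.

Q ≈ 2.37 × 10^-10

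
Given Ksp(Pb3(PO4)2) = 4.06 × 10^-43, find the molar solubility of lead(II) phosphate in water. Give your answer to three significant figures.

Pb3(PO4)2(s) <=> 3 Pb^2+ + 2 PO4^3-
Ksp = [Pb^2+]^3[PO4^3-]^2
For each mole of Pb3(PO4)2 that dissolves: [Pb^2+] = 3s, [PO4^3-] = 2s.
Substituting: Ksp = (3s)^3(2s)^2 = 108s^5
s^5 = 4.06 × 10^-43 / 108, so s = 1.30 × 10^-9 M

s = 1.30e-9 M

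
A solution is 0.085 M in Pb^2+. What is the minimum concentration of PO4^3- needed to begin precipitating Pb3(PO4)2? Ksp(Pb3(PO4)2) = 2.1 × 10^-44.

Pb3(PO4)2(s) ⇌ 3 Pb^2+(aq) + 2 PO4^3-(aq)
Ksp = [Pb^2+]^3[PO4^3-]^2
Precipitation begins when Q = Ksp. With [Pb^2+] = 0.085 M:
2.1 × 10^-44 = (0.085)^3 × [PO4^3-]^2
[PO4^3-] = (2.1 × 10^-44 / 6.14 x 10^-4)^(1/2) = 5.8 × 10^-21 M

[PO4^3-] = 5.8e-21 M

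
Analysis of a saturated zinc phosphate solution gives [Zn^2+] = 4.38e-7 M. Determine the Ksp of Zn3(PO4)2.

Zn3(PO4)2(s) ⇌ 3 Zn^2+(aq) + 2 PO4^3-(aq)
Stoichiometry gives [PO4^3-] = (2/3)[Zn^2+] = 2.920 × 10^-7 M.
Ksp = [Zn^2+]^3[PO4^3-]^2
Ksp = (4.38 × 10^-7)^3 × (2.920 × 10^-7)^2 = 7.16 x 10^-33

7.16e-33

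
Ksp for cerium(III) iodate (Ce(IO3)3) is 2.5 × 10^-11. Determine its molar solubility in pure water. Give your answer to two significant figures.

s ≈ 9.8 × 10^-4 M

Ce(IO3)3(s) ⇌ Ce^3+ + 3 IO3^-
Ksp = [Ce^3+][IO3^-]^3
With molar solubility s: [Ce^3+] = s, [IO3^-] = 3s.
Substituting: Ksp = s(3s)^3 = 27s^4
s^4 = 2.5 × 10^-11 / 27, so s = 9.8 x 10^-4 M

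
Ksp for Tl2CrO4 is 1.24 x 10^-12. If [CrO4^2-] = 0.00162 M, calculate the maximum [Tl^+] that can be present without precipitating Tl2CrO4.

2.77 × 10^-5 M

Tl2CrO4(s) ⇌ 2 Tl^+(aq) + CrO4^2-(aq)
Ksp = [Tl^+]^2[CrO4^2-]
Precipitation begins when Q = Ksp. With [CrO4^2-] = 0.00162 M:
1.24 x 10^-12 = (0.00162) × [Tl^+]^2
[Tl^+] = (1.24 x 10^-12 / 1.62 × 10^-3)^(1/2) = 2.77 × 10^-5 M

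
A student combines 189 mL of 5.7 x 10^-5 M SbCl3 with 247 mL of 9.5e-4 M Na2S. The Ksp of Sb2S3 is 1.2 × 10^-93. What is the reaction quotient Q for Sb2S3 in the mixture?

Total volume = 189 + 247 = 436 mL.
[Sb^3+] = 5.7 × 10^-5 × (189/436) = 2.47 × 10^-5 M
[S^2-] = 9.5 x 10^-4 × (247/436) = 5.38 × 10^-4 M
Sb2S3(s) ⇌ 2 Sb^3+ + 3 S^2-, so Q = [Sb^3+]^2[S^2-]^3
Q = (2.47 × 10^-5)^2(5.38 × 10^-4)^3 = 9.5 × 10^-20
Q > Ksp, so Sb2S3 will precipitate.

9.5 x 10^-20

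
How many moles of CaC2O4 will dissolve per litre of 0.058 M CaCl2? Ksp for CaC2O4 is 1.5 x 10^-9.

CaC2O4(s) <=> Ca^2+ + C2O4^2-
Ksp = [Ca^2+][C2O4^2-]
Let s be the molar solubility in this solution. [Ca^2+] = 0.058 + s ≈ 0.058, [C2O4^2-] = s (since Ca^2+ from CaCl2 dominates).
Ksp ≈ 0.058 × s
s = 2.6 x 10^-8 M
Check: s = 2.6 x 10^-8 ≪ 0.058, so the approximation is valid.

2.6e-8 M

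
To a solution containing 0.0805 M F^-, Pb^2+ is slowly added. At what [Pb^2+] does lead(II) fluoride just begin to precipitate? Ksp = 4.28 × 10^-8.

PbF2(s) <=> Pb^2+ + 2 F^-
Ksp = [Pb^2+][F^-]^2
Precipitation begins when Q = Ksp. With [F^-] = 0.0805 M:
4.28 × 10^-8 = (0.0805)^2 × [Pb^2+]
[Pb^2+] = (4.28 × 10^-8 / 6.480 × 10^-3) = 6.60 × 10^-6 M

[Pb^2+] = 6.60 × 10^-6 M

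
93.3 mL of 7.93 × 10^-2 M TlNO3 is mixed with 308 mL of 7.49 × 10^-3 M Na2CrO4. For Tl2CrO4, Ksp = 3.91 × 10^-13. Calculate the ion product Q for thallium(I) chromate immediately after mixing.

Q = 1.95 x 10^-6

Total volume = 93.3 + 308 = 401.3 mL.
[Tl^+] = 7.93 × 10^-2 × (93.3/401.3) = 1.844 × 10^-2 M
[CrO4^2-] = 7.49 × 10^-3 × (308/401.3) = 5.749 × 10^-3 M
Tl2CrO4(s) ⇌ 2 Tl^+ + CrO4^2-, so Q = [Tl^+]^2[CrO4^2-]
Q = (1.844 × 10^-2)^2(5.749 × 10^-3) = 1.95 × 10^-6
Q > Ksp, so Tl2CrO4 will precipitate.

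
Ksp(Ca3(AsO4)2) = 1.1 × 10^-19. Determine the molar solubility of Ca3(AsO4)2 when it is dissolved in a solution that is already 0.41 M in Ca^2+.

s ≈ 6.3e-10 M

Ca3(AsO4)2(s) <=> 3 Ca^2+(aq) + 2 AsO4^3-(aq)
Ksp = [Ca^2+]^3[AsO4^3-]^2
If s mol/L dissolves here, [Ca^2+] = 0.41 + 3s ≈ 0.41, [AsO4^3-] = 2s (since the Ca^2+ already present dominates).
Ksp ≈ (0.41)^3 × (2s)^2
s = 6.3 × 10^-10 M
Check: 3s = 1.9 × 10^-9 ≪ 0.41, so the approximation is valid.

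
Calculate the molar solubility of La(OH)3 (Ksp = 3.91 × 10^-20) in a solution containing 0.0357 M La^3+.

3.44e-7 M

La(OH)3(s) <=> La^3+(aq) + 3 OH^-(aq)
Ksp = [La^3+][OH^-]^3
Let s = moles of La(OH)3 that dissolve per litre. [La^3+] = 0.0357 + s ≈ 0.0357, [OH^-] = 3s (since the La^3+ already present dominates).
Ksp ≈ 0.0357 × (3s)^3
s = 3.44 × 10^-7 M
Check: s = 3.4 x 10^-7 ≪ 0.0357, so the approximation is valid.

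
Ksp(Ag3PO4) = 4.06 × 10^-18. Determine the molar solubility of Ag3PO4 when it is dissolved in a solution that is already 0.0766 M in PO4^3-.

Ag3PO4(s) ⇌ 3 Ag^+ + PO4^3-
Ksp = [Ag^+]^3[PO4^3-]
If s mol/L dissolves here, [Ag^+] = 3s, [PO4^3-] = 0.0766 + s ≈ 0.0766 (Ksp is small, so little additional dissolves).
Ksp ≈ (3s)^3 × 0.0766
s = 1.25 × 10^-6 M
Check: s = 1.3 × 10^-6 ≪ 0.0766, so the approximation is valid.

s ≈ 1.25e-6 M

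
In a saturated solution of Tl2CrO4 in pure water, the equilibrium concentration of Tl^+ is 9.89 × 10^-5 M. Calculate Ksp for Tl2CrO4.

Tl2CrO4(s) ⇌ 2 Tl^+(aq) + CrO4^2-(aq)
Stoichiometry gives [CrO4^2-] = (1/2)[Tl^+] = 4.945 x 10^-5 M.
Ksp = [Tl^+]^2[CrO4^2-]
Ksp = (9.89 × 10^-5)^2 × 4.945 x 10^-5 = 4.84 × 10^-13

Ksp = 4.84 × 10^-13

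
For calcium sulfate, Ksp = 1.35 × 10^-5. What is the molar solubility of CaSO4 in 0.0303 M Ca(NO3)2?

CaSO4(s) ⇌ Ca^2+(aq) + SO4^2-(aq)
Ksp = [Ca^2+][SO4^2-]
Let s = moles of CaSO4 that dissolve per litre. [Ca^2+] = 0.0303 + s ≈ 0.0303, [SO4^2-] = s (since Ca^2+ from Ca(NO3)2 dominates).
Ksp ≈ 0.0303 × s
s = 4.46 × 10^-4 M
Check: s = 4.5 x 10^-4 ≪ 0.0303, so the approximation is valid.

4.46 × 10^-4 M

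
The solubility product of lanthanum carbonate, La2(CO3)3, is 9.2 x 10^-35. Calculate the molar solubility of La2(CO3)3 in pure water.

6.1 x 10^-8 M

La2(CO3)3(s) ⇌ 2 La^3+(aq) + 3 CO3^2-(aq)
Ksp = [La^3+]^2[CO3^2-]^3
Let s = molar solubility. Then [La^3+] = 2s and [CO3^2-] = 3s.
Substituting: Ksp = (2s)^2(3s)^3 = 108s^5
Solving, s = (9.2 x 10^-35/108)^(1/5) = 6.1 × 10^-8 M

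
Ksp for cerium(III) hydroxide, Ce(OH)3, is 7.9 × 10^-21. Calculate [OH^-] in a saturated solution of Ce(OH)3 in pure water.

Ce(OH)3(s) ⇌ Ce^3+(aq) + 3 OH^-(aq)
Ksp = [Ce^3+][OH^-]^3
If s mol/L of Ce(OH)3 dissolves, [Ce^3+] = s and [OH^-] = 3s.
So Ksp = s × (3s)^3 = 27s^4
s^4 = 7.9 × 10^-21 / 27, so s = 4.14 x 10^-6 M
[OH^-] = 3s = 1.2 × 10^-5 M

1.2e-5 M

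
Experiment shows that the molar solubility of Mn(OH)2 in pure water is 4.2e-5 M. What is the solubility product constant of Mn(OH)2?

Mn(OH)2(s) ⇌ Mn^2+ + 2 OH^-
Let s = molar solubility. Then [Mn^2+] = s and [OH^-] = 2s.
Ksp = [Mn^2+][OH^-]^2
Ksp = s(2s)^2 = 4s^3
Ksp = 4 × (4.2 × 10^-5)^3 = 3.0 × 10^-13

3.0 × 10^-13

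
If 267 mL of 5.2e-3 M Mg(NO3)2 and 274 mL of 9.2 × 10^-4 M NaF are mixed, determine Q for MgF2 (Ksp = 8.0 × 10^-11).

Total volume = 267 + 274 = 541 mL.
[Mg^2+] = 5.2 × 10^-3 × (267/541) = 2.57 × 10^-3 M
[F^-] = 9.2 × 10^-4 × (274/541) = 4.66 x 10^-4 M
MgF2(s) ⇌ Mg^2+ + 2 F^-, so Q = [Mg^2+][F^-]^2
Q = (2.57 × 10^-3)(4.66 x 10^-4)^2 = 5.6 × 10^-10
Q > Ksp, so MgF2 will precipitate.

Q = 5.6e-10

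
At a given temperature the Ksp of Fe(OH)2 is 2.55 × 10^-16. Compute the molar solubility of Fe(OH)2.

Fe(OH)2(s) ⇌ Fe^2+(aq) + 2 OH^-(aq)
Ksp = [Fe^2+][OH^-]^2
If s mol/L of Fe(OH)2 dissolves, [Fe^2+] = s and [OH^-] = 2s.
So Ksp = s × (2s)^2 = 4s^3
s^3 = 2.55 × 10^-16 / 4, so s = 3.99 x 10^-6 M

3.99e-6 M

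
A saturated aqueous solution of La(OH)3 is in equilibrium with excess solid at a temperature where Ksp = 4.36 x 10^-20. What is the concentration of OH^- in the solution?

1.90 × 10^-5 M

La(OH)3(s) ⇌ La^3+ + 3 OH^-
Ksp = [La^3+][OH^-]^3
If s mol/L of La(OH)3 dissolves, [La^3+] = s and [OH^-] = 3s.
So Ksp = s × (3s)^3 = 27s^4
Solving, s = (4.36 x 10^-20/27)^(1/4) = 6.339 x 10^-6 M
[OH^-] = 3s = 1.90 × 10^-5 M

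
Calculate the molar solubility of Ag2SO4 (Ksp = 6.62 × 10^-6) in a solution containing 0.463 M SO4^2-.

Ag2SO4(s) ⇌ 2 Ag^+ + SO4^2-
Ksp = [Ag^+]^2[SO4^2-]
Let s = moles of Ag2SO4 that dissolve per litre. [Ag^+] = 2s, [SO4^2-] = 0.463 + s ≈ 0.463 (common-ion effect: SO4^2- is already 0.463 M).
Ksp ≈ (2s)^2 × 0.463
s = 1.89 × 10^-3 M
Check: s = 1.9 × 10^-3 ≪ 0.463, so the approximation is valid.

s ≈ 1.89e-3 M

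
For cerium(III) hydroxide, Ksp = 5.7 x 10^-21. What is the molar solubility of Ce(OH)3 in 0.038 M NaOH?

s = 1.0e-16 M

Ce(OH)3(s) ⇌ Ce^3+ + 3 OH^-
Ksp = [Ce^3+][OH^-]^3
Let s = moles of Ce(OH)3 that dissolve per litre. [Ce^3+] = s, [OH^-] = 0.038 + 3s ≈ 0.038 (common-ion effect: OH^- is already 0.038 M).
Ksp ≈ s × (0.038)^3
s = 1.0 × 10^-16 M
Check: 3s = 3.1 × 10^-16 ≪ 0.038, so the approximation is valid.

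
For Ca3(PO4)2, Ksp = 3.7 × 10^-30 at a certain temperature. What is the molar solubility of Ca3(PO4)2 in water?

s ≈ 5.1 × 10^-7 M

Ca3(PO4)2(s) ⇌ 3 Ca^2+ + 2 PO4^3-
Ksp = [Ca^2+]^3[PO4^3-]^2
With molar solubility s: [Ca^2+] = 3s, [PO4^3-] = 2s.
Ksp = (3s)^3(2s)^2 = 108s^5
s^5 = 3.7 × 10^-30 / 108, so s = 5.1 x 10^-7 M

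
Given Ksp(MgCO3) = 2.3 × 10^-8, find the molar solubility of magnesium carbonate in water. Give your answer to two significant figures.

s = 1.5 × 10^-4 M

MgCO3(s) <=> Mg^2+(aq) + CO3^2-(aq)
Ksp = [Mg^2+][CO3^2-]
If s mol/L of MgCO3 dissolves, [Mg^2+] = s and [CO3^2-] = s.
Ksp = s × s = s^2
s = (2.3 × 10^-8)^(1/2) = 1.5 × 10^-4 M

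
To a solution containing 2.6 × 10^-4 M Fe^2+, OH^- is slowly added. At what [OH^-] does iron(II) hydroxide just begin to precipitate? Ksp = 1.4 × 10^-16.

[OH^-] = 7.3 x 10^-7 M

Fe(OH)2(s) ⇌ Fe^2+ + 2 OH^-
Ksp = [Fe^2+][OH^-]^2
Precipitation begins when Q = Ksp. With [Fe^2+] = 2.6 × 10^-4 M:
1.4 × 10^-16 = (2.6 × 10^-4) × [OH^-]^2
[OH^-] = (1.4 × 10^-16 / 2.6 × 10^-4)^(1/2) = 7.3 x 10^-7 M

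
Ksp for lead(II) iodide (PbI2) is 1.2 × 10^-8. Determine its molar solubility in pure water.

1.4 × 10^-3 M

PbI2(s) <=> Pb^2+ + 2 I^-
Ksp = [Pb^2+][I^-]^2
For each mole of PbI2 that dissolves: [Pb^2+] = s, [I^-] = 2s.
Ksp = s(2s)^2 = 4s^3
s = (1.2 × 10^-8 / 4)^(1/3) = 1.4 × 10^-3 M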